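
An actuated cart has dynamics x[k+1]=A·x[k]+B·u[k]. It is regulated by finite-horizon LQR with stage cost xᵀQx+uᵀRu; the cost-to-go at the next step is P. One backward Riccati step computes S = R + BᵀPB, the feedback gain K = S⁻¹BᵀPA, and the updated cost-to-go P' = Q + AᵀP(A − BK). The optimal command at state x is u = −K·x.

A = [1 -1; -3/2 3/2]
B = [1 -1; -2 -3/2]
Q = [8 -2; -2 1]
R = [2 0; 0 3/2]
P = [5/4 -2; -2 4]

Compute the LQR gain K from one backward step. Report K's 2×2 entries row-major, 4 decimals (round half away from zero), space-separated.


0.6633 -0.6633 0.2231 -0.2231

BᵀP = [5.2500 -10.0000; 1.7500 -4.0000]
S = R + BᵀPB = [2 0; 0 3/2] + [25.2500 9.7500; 9.7500 4.2500] = [27.2500 9.7500; 9.7500 5.7500]
BᵀPA = [20.2500 -20.2500; 7.7500 -7.7500]
K = S⁻¹·BᵀPA = [0.6633 -0.6633; 0.2231 -0.2231]
A−BK = [0.5598 -0.5598; 0.1613 -0.1613]
AᵀP(A−BK) = [1.0892 -1.0892; -1.0892 1.0892]
P' = Q + AᵀP(A−BK) = [9.0892 -3.0892; -3.0892 2.0892]
tr(P') = 11.1785


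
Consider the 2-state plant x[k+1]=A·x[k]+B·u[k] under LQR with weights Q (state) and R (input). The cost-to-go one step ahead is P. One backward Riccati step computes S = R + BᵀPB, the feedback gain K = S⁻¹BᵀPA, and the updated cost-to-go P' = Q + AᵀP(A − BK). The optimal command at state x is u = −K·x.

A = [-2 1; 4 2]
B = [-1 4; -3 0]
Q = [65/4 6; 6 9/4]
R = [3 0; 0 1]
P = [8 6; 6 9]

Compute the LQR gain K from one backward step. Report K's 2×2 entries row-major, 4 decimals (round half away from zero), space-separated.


BᵀP = [-26.0000 -33.0000; 32.0000 24.0000]
S = R + BᵀPB = [3 0; 0 1] + [125.0000 -104.0000; -104.0000 128.0000] = [128.0000 -104.0000; -104.0000 129.0000]
BᵀPA = [-80.0000 -92.0000; 32.0000 80.0000]
K = S⁻¹·BᵀPA = [-1.2275 -0.6229; -0.7416 0.1180]
A−BK = [-0.2612 -0.0948; 0.3174 0.1313]
AᵀP(A−BK) = [5.5281 2.3933; 2.3933 1.2556]
P' = Q + AᵀP(A−BK) = [21.7781 8.3933; 8.3933 3.5056]
tr(P') = 25.2837

-1.2275 -0.6229 -0.7416 0.1180


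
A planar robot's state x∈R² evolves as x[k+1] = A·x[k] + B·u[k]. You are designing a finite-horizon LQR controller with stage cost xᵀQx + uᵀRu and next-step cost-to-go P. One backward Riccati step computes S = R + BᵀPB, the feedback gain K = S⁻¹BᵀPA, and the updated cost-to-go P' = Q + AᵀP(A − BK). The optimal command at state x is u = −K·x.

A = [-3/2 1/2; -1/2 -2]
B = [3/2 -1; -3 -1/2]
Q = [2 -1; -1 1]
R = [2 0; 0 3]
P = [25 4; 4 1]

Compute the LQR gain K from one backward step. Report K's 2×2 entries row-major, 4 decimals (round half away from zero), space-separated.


BᵀP = [25.5000 3.0000; -27.0000 -4.5000]
S = R + BᵀPB = [2 0; 0 3] + [29.2500 -27.0000; -27.0000 29.2500] = [31.2500 -27.0000; -27.0000 32.2500]
BᵀPA = [-39.7500 6.7500; 42.7500 -4.5000]
K = S⁻¹·BᵀPA = [-0.4580 0.3450; 0.9422 0.1493]
A−BK = [0.1291 0.1318; -1.4028 -0.8904]
AᵀP(A−BK) = [4.0182 0.5810; 0.5810 0.5931]
P' = Q + AᵀP(A−BK) = [6.0182 -0.4190; -0.4190 1.5931]
tr(P') = 7.6113

-0.4580 0.3450 0.9422 0.1493


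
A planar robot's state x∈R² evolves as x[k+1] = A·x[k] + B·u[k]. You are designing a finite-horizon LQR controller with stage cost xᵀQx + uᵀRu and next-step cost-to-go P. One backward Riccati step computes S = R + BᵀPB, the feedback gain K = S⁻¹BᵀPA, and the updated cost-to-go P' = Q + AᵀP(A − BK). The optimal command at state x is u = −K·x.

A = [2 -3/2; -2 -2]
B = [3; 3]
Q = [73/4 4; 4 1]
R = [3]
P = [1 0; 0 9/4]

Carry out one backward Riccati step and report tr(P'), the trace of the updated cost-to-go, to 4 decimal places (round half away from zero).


31.7093

BᵀP = [3.0000 6.7500]
S = R + BᵀPB = [3] + [29.2500] = [32.2500]
BᵀPA = [-7.5000 -18.0000]
K = S⁻¹·BᵀPA = [-0.2326 -0.5581]
A−BK = [2.6977 0.1744; -1.3023 -0.3256]
AᵀP(A−BK) = [11.2558 1.8140; 1.8140 1.2035]
P' = Q + AᵀP(A−BK) = [29.5058 5.8140; 5.8140 2.2035]
tr(P') = 31.7093


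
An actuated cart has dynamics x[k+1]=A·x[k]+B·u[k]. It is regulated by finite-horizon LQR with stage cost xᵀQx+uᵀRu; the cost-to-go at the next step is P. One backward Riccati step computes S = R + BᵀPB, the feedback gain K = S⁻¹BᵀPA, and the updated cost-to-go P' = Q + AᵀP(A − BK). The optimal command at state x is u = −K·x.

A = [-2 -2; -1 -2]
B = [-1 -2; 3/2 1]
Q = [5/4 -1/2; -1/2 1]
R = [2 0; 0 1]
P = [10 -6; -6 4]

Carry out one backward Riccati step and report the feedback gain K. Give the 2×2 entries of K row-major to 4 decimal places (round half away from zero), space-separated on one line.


-0.0314 -0.1780 0.5445 0.4188

BᵀP = [-19.0000 12.0000; -26.0000 16.0000]
S = R + BᵀPB = [2 0; 0 1] + [37.0000 50.0000; 50.0000 68.0000] = [39.0000 50.0000; 50.0000 69.0000]
BᵀPA = [26.0000 14.0000; 36.0000 20.0000]
K = S⁻¹·BᵀPA = [-0.0314 -0.1780; 0.5445 0.4188]
A−BK = [-0.9424 -1.3403; -1.4974 -2.1518]
AᵀP(A−BK) = [1.2147 1.5497; 1.5497 2.1152]
P' = Q + AᵀP(A−BK) = [2.4647 1.0497; 1.0497 3.1152]
tr(P') = 5.5798


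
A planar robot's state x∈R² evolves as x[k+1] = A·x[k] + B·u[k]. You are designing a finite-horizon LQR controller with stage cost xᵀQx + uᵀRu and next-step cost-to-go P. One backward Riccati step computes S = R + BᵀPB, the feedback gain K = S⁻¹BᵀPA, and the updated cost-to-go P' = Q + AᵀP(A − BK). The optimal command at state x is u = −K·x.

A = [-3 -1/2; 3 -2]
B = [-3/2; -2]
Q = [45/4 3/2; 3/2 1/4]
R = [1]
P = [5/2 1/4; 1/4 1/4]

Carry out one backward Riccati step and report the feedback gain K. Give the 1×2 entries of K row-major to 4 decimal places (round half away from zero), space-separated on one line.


BᵀP = [-4.2500 -0.8750]
S = R + BᵀPB = [1] + [8.1250] = [9.1250]
BᵀPA = [10.1250 3.8750]
K = S⁻¹·BᵀPA = [1.1096 0.4247]
A−BK = [-1.3356 0.1370; 5.2192 -1.1507]
AᵀP(A−BK) = [9.0154 -0.9247; -0.9247 0.4795]
P' = Q + AᵀP(A−BK) = [20.2654 0.5753; 0.5753 0.7295]
tr(P') = 20.9949

1.1096 0.4247


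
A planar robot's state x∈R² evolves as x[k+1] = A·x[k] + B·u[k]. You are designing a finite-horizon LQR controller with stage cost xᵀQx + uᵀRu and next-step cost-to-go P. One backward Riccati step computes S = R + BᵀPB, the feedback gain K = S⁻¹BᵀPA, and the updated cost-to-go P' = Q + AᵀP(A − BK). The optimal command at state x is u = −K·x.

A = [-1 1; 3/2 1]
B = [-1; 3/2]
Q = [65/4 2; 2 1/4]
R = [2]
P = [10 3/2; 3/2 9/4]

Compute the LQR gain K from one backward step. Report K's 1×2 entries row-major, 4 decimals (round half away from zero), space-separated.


BᵀP = [-7.7500 1.8750]
S = R + BᵀPB = [2] + [10.5625] = [12.5625]
BᵀPA = [10.5625 -5.8750]
K = S⁻¹·BᵀPA = [0.8408 -0.4677]
A−BK = [-0.1592 0.5323; 0.2388 1.7015]
AᵀP(A−BK) = [1.6816 -0.9353; -0.9353 12.5025]
P' = Q + AᵀP(A−BK) = [17.9316 1.0647; 1.0647 12.7525]
tr(P') = 30.6841

0.8408 -0.4677


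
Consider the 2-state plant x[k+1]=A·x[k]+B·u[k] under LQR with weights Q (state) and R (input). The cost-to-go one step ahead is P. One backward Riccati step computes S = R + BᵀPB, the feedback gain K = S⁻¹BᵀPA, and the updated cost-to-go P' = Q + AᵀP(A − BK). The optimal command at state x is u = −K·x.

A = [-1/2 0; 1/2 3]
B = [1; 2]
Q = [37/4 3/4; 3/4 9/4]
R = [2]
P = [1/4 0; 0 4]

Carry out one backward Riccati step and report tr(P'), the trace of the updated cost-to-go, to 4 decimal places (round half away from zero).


BᵀP = [0.2500 8.0000]
S = R + BᵀPB = [2] + [16.2500] = [18.2500]
BᵀPA = [3.8750 24.0000]
K = S⁻¹·BᵀPA = [0.2123 1.3151]
A−BK = [-0.7123 -1.3151; 0.0753 0.3699]
AᵀP(A−BK) = [0.2397 0.9041; 0.9041 4.4384]
P' = Q + AᵀP(A−BK) = [9.4897 1.6541; 1.6541 6.6884]
tr(P') = 16.1781

16.1781


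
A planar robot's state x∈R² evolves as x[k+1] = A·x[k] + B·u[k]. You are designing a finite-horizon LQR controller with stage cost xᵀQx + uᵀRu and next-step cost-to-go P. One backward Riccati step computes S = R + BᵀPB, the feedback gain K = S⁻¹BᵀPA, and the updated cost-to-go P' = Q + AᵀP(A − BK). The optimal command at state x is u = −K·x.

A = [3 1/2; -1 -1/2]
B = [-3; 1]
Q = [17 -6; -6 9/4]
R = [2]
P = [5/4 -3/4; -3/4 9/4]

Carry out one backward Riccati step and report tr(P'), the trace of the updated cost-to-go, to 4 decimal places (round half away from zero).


21.2875

BᵀP = [-4.5000 4.5000]
S = R + BᵀPB = [2] + [18.0000] = [20.0000]
BᵀPA = [-18.0000 -4.5000]
K = S⁻¹·BᵀPA = [-0.9000 -0.2250]
A−BK = [0.3000 -0.1750; -0.1000 -0.2750]
AᵀP(A−BK) = [1.8000 0.4500; 0.4500 0.2375]
P' = Q + AᵀP(A−BK) = [18.8000 -5.5500; -5.5500 2.4875]
tr(P') = 21.2875


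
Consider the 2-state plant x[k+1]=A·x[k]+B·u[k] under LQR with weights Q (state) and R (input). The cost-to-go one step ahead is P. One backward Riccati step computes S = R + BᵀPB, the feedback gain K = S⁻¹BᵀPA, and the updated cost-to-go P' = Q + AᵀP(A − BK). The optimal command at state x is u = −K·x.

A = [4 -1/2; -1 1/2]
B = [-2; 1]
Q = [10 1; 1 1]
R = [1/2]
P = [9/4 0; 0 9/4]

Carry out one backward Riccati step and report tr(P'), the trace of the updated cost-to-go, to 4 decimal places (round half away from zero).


BᵀP = [-4.5000 2.2500]
S = R + BᵀPB = [1/2] + [11.2500] = [11.7500]
BᵀPA = [-20.2500 3.3750]
K = S⁻¹·BᵀPA = [-1.7234 0.2872]
A−BK = [0.5532 0.0745; 0.7234 0.2128]
AᵀP(A−BK) = [3.3511 0.1915; 0.1915 0.1556]
P' = Q + AᵀP(A−BK) = [13.3511 1.1915; 1.1915 1.1556]
tr(P') = 14.5066

14.5066


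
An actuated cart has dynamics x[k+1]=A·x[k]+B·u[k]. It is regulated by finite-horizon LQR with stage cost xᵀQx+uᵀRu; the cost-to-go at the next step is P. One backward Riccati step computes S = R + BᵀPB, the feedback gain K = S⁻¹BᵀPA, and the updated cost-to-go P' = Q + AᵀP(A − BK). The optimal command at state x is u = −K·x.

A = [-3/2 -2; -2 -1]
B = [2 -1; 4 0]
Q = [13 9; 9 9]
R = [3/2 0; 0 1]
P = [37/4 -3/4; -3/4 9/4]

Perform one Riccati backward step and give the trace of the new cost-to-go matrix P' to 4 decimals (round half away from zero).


24.6331

BᵀP = [15.5000 7.5000; -9.2500 0.7500]
S = R + BᵀPB = [3/2 0; 0 1] + [61.0000 -15.5000; -15.5000 9.2500] = [62.5000 -15.5000; -15.5000 10.2500]
BᵀPA = [-38.2500 -38.5000; 12.3750 17.7500]
K = S⁻¹·BᵀPA = [-0.5002 -0.2985; 0.4510 1.2804]
A−BK = [-0.0487 -0.1227; 0.0006 0.1939]
AᵀP(A−BK) = [0.6006 0.8640; 0.8640 2.0325]
P' = Q + AᵀP(A−BK) = [13.6006 9.8640; 9.8640 11.0325]
tr(P') = 24.6331


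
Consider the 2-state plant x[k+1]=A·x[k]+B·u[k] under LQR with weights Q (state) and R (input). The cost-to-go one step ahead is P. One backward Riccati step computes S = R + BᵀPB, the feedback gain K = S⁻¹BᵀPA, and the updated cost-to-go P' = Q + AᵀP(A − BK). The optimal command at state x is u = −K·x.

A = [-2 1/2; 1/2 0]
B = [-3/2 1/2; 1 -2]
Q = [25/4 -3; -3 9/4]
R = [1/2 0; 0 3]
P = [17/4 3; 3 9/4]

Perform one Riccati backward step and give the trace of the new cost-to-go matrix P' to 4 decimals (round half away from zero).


10.1941

BᵀP = [-3.3750 -2.2500; -3.8750 -3.0000]
S = R + BᵀPB = [1/2 0; 0 3] + [2.8125 2.8125; 2.8125 4.0625] = [3.3125 2.8125; 2.8125 7.0625]
BᵀPA = [5.6250 -1.6875; 6.2500 -1.9375]
K = S⁻¹·BᵀPA = [1.4304 -0.4178; 0.3153 -0.1080]
A−BK = [-0.0121 -0.0727; -0.2997 0.2018]
AᵀP(A−BK) = [1.5458 -0.4753; -0.4753 0.1483]
P' = Q + AᵀP(A−BK) = [7.7958 -3.4753; -3.4753 2.3983]
tr(P') = 10.1941


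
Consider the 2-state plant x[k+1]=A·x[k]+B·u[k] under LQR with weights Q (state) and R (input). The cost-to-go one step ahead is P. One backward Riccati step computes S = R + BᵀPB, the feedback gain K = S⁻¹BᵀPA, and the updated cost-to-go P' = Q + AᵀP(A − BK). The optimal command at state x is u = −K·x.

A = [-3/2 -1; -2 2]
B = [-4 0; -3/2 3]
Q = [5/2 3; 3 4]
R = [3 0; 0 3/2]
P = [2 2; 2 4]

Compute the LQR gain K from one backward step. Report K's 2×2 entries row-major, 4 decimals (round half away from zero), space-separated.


BᵀP = [-11.0000 -14.0000; 6.0000 12.0000]
S = R + BᵀPB = [3 0; 0 3/2] + [65.0000 -42.0000; -42.0000 36.0000] = [68.0000 -42.0000; -42.0000 37.5000]
BᵀPA = [44.5000 -17.0000; -33.0000 18.0000]
K = S⁻¹·BᵀPA = [0.3597 0.1508; -0.4771 0.6489]
A−BK = [-0.0611 -0.3969; -0.0291 0.2796]
AᵀP(A−BK) = [0.7476 -0.2968; -0.2968 0.8836]
P' = Q + AᵀP(A−BK) = [3.2476 2.7032; 2.7032 4.8836]
tr(P') = 8.1312

0.3597 0.1508 -0.4771 0.6489


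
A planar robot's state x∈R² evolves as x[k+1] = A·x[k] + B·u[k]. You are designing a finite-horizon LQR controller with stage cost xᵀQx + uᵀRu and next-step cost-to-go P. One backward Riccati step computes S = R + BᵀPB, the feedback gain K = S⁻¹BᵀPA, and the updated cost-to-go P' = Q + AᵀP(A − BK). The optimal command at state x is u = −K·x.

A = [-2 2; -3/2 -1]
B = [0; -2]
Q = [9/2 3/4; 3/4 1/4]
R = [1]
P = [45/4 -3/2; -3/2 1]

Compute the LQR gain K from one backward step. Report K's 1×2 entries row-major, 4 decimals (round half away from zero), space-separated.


-0.6000 1.6000

BᵀP = [3.0000 -2.0000]
S = R + BᵀPB = [1] + [4.0000] = [5.0000]
BᵀPA = [-3.0000 8.0000]
K = S⁻¹·BᵀPA = [-0.6000 1.6000]
A−BK = [-2.0000 2.0000; -2.7000 2.2000]
AᵀP(A−BK) = [36.4500 -37.2000; -37.2000 39.2000]
P' = Q + AᵀP(A−BK) = [40.9500 -36.4500; -36.4500 39.4500]
tr(P') = 80.4000


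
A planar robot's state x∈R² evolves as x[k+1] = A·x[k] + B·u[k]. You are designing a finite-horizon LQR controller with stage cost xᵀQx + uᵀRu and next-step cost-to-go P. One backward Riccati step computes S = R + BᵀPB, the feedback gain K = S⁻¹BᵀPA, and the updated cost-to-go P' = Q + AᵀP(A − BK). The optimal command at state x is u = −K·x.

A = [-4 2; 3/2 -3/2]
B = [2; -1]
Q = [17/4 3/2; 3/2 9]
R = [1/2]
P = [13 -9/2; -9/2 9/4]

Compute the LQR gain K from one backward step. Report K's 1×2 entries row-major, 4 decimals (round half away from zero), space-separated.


BᵀP = [30.5000 -11.2500]
S = R + BᵀPB = [1/2] + [72.2500] = [72.7500]
BᵀPA = [-138.8750 77.8750]
K = S⁻¹·BᵀPA = [-1.9089 1.0704]
A−BK = [-0.1821 -0.1409; -0.4089 -0.4296]
AᵀP(A−BK) = [1.9592 -0.9042; -0.9042 0.7015]
P' = Q + AᵀP(A−BK) = [6.2092 0.5958; 0.5958 9.7015]
tr(P') = 15.9107

-1.9089 1.0704


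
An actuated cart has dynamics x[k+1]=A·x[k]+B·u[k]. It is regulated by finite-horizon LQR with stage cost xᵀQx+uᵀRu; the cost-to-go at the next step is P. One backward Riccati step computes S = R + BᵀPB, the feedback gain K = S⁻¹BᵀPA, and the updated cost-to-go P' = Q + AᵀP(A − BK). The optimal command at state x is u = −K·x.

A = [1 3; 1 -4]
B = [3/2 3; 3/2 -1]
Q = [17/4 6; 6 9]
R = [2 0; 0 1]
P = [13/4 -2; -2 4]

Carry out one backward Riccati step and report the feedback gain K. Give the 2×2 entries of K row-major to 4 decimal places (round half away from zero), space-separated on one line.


BᵀP = [1.8750 3.0000; 11.7500 -10.0000]
S = R + BᵀPB = [2 0; 0 1] + [7.3125 2.6250; 2.6250 45.2500] = [9.3125 2.6250; 2.6250 46.2500]
BᵀPA = [4.8750 -6.3750; 1.7500 75.2500]
K = S⁻¹·BᵀPA = [0.5212 -1.1618; 0.0083 1.6930]
A−BK = [0.1935 -0.3362; 0.2265 -0.5644]
AᵀP(A−BK) = [0.6949 -1.5490; -1.5490 6.4480]
P' = Q + AᵀP(A−BK) = [4.9449 4.4510; 4.4510 15.4480]
tr(P') = 20.3929

0.5212 -1.1618 0.0083 1.6930


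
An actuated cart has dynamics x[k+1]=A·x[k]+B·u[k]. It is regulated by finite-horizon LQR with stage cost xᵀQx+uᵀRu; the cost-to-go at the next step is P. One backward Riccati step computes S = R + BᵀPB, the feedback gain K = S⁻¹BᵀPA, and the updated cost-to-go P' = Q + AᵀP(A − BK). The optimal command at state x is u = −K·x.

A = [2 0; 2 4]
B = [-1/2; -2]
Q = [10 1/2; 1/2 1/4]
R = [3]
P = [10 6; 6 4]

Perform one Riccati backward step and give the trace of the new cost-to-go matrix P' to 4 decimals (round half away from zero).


26.8470

BᵀP = [-17.0000 -11.0000]
S = R + BᵀPB = [3] + [30.5000] = [33.5000]
BᵀPA = [-56.0000 -44.0000]
K = S⁻¹·BᵀPA = [-1.6716 -1.3134]
A−BK = [1.1642 -0.6567; -1.3433 1.3731]
AᵀP(A−BK) = [10.3881 6.4478; 6.4478 6.2090]
P' = Q + AᵀP(A−BK) = [20.3881 6.9478; 6.9478 6.4590]
tr(P') = 26.8470


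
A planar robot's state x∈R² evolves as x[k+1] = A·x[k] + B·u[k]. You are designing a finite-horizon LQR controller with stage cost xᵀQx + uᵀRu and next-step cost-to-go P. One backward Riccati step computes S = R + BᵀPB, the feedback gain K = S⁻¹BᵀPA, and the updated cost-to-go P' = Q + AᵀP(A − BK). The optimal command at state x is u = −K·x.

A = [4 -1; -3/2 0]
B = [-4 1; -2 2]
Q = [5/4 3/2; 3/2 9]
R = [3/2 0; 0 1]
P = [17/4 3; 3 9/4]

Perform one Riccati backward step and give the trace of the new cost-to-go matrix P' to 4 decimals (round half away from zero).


BᵀP = [-23.0000 -16.5000; 10.2500 7.5000]
S = R + BᵀPB = [3/2 0; 0 1] + [125.0000 -56.0000; -56.0000 25.2500] = [126.5000 -56.0000; -56.0000 26.2500]
BᵀPA = [-67.2500 23.0000; 29.7500 -10.2500]
K = S⁻¹·BᵀPA = [-0.5379 0.1611; -0.0142 -0.0467]
A−BK = [1.8626 -0.3087; -2.5474 0.4157]
AᵀP(A−BK) = [1.3107 -0.2737; -0.2737 0.0650]
P' = Q + AᵀP(A−BK) = [2.5607 1.2263; 1.2263 9.0650]
tr(P') = 11.6257

11.6257


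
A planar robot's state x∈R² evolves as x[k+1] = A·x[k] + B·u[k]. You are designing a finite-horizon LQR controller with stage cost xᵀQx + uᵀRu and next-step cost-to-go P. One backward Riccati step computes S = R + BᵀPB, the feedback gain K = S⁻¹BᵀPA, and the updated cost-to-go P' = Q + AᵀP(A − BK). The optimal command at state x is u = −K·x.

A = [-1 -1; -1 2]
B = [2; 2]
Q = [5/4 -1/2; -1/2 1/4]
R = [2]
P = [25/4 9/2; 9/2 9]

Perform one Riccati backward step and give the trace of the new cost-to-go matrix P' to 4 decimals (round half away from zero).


15.5707

BᵀP = [21.5000 27.0000]
S = R + BᵀPB = [2] + [97.0000] = [99.0000]
BᵀPA = [-48.5000 32.5000]
K = S⁻¹·BᵀPA = [-0.4899 0.3283]
A−BK = [-0.0202 -1.6566; -0.0202 1.3434]
AᵀP(A−BK) = [0.4899 -0.3283; -0.3283 13.5808]
P' = Q + AᵀP(A−BK) = [1.7399 -0.8283; -0.8283 13.8308]
tr(P') = 15.5707


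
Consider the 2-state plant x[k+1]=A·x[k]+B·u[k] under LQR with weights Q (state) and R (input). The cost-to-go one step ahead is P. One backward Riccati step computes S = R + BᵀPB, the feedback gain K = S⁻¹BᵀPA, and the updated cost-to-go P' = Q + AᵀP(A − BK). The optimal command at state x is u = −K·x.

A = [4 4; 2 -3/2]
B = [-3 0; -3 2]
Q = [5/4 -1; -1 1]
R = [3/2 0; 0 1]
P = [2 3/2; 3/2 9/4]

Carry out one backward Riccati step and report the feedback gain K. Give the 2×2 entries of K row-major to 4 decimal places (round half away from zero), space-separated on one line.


BᵀP = [-10.5000 -11.2500; 3.0000 4.5000]
S = R + BᵀPB = [3/2 0; 0 1] + [65.2500 -22.5000; -22.5000 9.0000] = [66.7500 -22.5000; -22.5000 10.0000]
BᵀPA = [-64.5000 -25.1250; 21.0000 5.2500]
K = S⁻¹·BᵀPA = [-1.0698 -0.8256; -0.3070 -1.3326]
A−BK = [0.7907 1.5233; -0.5953 -1.3116]
AᵀP(A−BK) = [2.4465 2.9837; 2.9837 5.3157]
P' = Q + AᵀP(A−BK) = [3.6965 1.9837; 1.9837 6.3157]
tr(P') = 10.0122

-1.0698 -0.8256 -0.3070 -1.3326


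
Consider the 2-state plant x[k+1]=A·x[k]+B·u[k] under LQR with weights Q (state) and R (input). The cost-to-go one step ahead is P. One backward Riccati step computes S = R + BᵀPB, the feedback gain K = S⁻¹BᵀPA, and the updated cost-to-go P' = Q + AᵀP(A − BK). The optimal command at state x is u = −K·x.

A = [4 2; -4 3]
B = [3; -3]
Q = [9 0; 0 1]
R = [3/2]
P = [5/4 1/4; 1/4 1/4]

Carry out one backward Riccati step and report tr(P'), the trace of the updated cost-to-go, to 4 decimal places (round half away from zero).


19.1071

BᵀP = [3.0000 0.0000]
S = R + BᵀPB = [3/2] + [9.0000] = [10.5000]
BᵀPA = [12.0000 6.0000]
K = S⁻¹·BᵀPA = [1.1429 0.5714]
A−BK = [0.5714 0.2857; -0.5714 4.7143]
AᵀP(A−BK) = [2.2857 1.1429; 1.1429 6.8214]
P' = Q + AᵀP(A−BK) = [11.2857 1.1429; 1.1429 7.8214]
tr(P') = 19.1071


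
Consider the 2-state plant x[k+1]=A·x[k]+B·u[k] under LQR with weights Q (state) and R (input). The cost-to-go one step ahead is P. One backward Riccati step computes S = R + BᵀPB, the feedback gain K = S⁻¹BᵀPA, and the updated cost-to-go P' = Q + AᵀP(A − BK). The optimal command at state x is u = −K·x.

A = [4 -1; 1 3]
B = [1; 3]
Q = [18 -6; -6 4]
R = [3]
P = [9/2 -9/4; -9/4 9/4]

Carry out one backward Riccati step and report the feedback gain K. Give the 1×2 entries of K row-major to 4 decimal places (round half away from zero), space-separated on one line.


BᵀP = [-2.2500 4.5000]
S = R + BᵀPB = [3] + [11.2500] = [14.2500]
BᵀPA = [-4.5000 15.7500]
K = S⁻¹·BᵀPA = [-0.3158 1.1053]
A−BK = [4.3158 -2.1053; 1.9474 -0.3158]
AᵀP(A−BK) = [54.8289 -31.0263; -31.0263 20.8421]
P' = Q + AᵀP(A−BK) = [72.8289 -37.0263; -37.0263 24.8421]
tr(P') = 97.6711

-0.3158 1.1053


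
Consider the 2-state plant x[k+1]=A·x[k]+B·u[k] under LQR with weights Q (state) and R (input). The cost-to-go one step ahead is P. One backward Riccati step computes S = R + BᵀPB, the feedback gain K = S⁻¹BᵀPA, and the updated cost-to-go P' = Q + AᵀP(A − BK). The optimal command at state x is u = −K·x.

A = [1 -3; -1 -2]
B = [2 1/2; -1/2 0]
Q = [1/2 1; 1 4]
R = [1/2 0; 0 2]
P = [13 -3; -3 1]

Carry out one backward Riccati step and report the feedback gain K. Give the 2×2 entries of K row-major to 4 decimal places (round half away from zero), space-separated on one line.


0.5738 -1.1560 0.0209 -0.1152

BᵀP = [27.5000 -6.5000; 6.5000 -1.5000]
S = R + BᵀPB = [1/2 0; 0 2] + [58.2500 13.7500; 13.7500 3.2500] = [58.7500 13.7500; 13.7500 5.2500]
BᵀPA = [34.0000 -69.5000; 8.0000 -16.5000]
K = S⁻¹·BᵀPA = [0.5738 -1.1560; 0.0209 -0.1152]
A−BK = [-0.1581 -0.6304; -0.7131 -2.5780]
AᵀP(A−BK) = [0.3225 0.2262; 0.2262 2.7560]
P' = Q + AᵀP(A−BK) = [0.8225 1.2262; 1.2262 6.7560]
tr(P') = 7.5785


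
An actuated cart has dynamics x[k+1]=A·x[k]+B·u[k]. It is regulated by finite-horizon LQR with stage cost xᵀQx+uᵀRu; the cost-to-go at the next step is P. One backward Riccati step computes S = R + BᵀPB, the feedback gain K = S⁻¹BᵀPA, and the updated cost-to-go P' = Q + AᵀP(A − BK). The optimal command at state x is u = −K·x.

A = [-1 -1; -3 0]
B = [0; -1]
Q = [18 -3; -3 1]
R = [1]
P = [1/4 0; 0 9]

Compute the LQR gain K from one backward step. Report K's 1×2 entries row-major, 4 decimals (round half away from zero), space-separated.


2.7000 0.0000

BᵀP = [0.0000 -9.0000]
S = R + BᵀPB = [1] + [9.0000] = [10.0000]
BᵀPA = [27.0000 0.0000]
K = S⁻¹·BᵀPA = [2.7000 0.0000]
A−BK = [-1.0000 -1.0000; -0.3000 0.0000]
AᵀP(A−BK) = [8.3500 0.2500; 0.2500 0.2500]
P' = Q + AᵀP(A−BK) = [26.3500 -2.7500; -2.7500 1.2500]
tr(P') = 27.6000


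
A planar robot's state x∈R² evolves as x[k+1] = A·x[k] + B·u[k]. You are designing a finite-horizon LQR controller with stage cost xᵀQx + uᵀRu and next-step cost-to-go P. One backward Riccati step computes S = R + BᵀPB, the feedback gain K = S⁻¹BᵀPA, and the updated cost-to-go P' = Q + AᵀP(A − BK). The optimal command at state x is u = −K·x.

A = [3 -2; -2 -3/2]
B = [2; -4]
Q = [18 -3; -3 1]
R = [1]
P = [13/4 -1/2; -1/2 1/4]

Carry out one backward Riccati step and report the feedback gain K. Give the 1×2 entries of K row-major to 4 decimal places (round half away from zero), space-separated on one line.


1.1346 -0.5385

BᵀP = [8.5000 -2.0000]
S = R + BᵀPB = [1] + [25.0000] = [26.0000]
BᵀPA = [29.5000 -14.0000]
K = S⁻¹·BᵀPA = [1.1346 -0.5385]
A−BK = [0.7308 -0.9231; 2.5385 -3.6538]
AᵀP(A−BK) = [2.7788 -2.6154; -2.6154 3.0240]
P' = Q + AᵀP(A−BK) = [20.7788 -5.6154; -5.6154 4.0240]
tr(P') = 24.8029


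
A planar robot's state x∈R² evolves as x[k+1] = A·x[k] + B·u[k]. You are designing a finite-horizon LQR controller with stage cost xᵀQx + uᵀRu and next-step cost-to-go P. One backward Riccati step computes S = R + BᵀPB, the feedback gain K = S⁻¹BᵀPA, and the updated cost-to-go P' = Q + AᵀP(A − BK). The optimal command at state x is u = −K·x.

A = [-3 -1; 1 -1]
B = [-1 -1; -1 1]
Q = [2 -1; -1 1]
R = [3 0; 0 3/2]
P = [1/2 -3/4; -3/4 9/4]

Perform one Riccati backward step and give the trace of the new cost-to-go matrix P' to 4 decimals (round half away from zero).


6.8947

BᵀP = [0.2500 -1.5000; -1.2500 3.0000]
S = R + BᵀPB = [3 0; 0 3/2] + [1.2500 -1.7500; -1.7500 4.2500] = [4.2500 -1.7500; -1.7500 5.7500]
BᵀPA = [-2.2500 1.2500; 6.7500 -1.7500]
K = S⁻¹·BᵀPA = [-0.0526 0.1930; 1.1579 -0.2456]
A−BK = [-1.8947 -1.0526; -0.2105 -0.5614]
AᵀP(A−BK) = [3.3158 -0.1579; -0.1579 0.5789]
P' = Q + AᵀP(A−BK) = [5.3158 -1.1579; -1.1579 1.5789]
tr(P') = 6.8947


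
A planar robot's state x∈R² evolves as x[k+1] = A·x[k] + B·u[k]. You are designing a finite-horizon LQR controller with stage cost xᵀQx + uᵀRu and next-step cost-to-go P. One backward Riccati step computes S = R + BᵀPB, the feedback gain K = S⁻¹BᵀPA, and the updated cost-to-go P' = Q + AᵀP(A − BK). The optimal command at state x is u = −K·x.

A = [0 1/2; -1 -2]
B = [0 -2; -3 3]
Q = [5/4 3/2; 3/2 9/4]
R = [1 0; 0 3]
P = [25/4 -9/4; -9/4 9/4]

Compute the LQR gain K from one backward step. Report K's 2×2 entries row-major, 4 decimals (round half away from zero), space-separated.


0.2788 0.4035 -0.0245 -0.2459

BᵀP = [6.7500 -6.7500; -19.2500 11.2500]
S = R + BᵀPB = [1 0; 0 3] + [20.2500 -33.7500; -33.7500 72.2500] = [21.2500 -33.7500; -33.7500 75.2500]
BᵀPA = [6.7500 16.8750; -11.2500 -32.1250]
K = S⁻¹·BᵀPA = [0.2788 0.4035; -0.0245 -0.2459]
A−BK = [-0.0489 0.0082; -0.0902 -0.0516]
AᵀP(A−BK) = [0.0929 0.1345; 0.1345 0.3526]
P' = Q + AᵀP(A−BK) = [1.3429 1.6345; 1.6345 2.6026]
tr(P') = 3.9455


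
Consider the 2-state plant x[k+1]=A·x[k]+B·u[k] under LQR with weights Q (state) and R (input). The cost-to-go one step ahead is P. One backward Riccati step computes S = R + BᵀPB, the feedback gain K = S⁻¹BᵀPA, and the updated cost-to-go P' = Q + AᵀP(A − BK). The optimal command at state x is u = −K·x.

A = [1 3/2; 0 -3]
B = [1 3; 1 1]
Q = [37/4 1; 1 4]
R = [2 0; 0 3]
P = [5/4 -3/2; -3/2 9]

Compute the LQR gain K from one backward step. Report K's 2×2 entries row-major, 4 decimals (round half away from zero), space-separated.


BᵀP = [-0.2500 7.5000; 2.2500 4.5000]
S = R + BᵀPB = [2 0; 0 3] + [7.2500 6.7500; 6.7500 11.2500] = [9.2500 6.7500; 6.7500 14.2500]
BᵀPA = [-0.2500 -22.8750; 2.2500 -10.1250]
K = S⁻¹·BᵀPA = [-0.2174 -2.9870; 0.2609 0.7043]
A−BK = [0.4348 2.3739; -0.0435 -0.7174]
AᵀP(A−BK) = [0.6087 4.0435; 4.0435 36.1174]
P' = Q + AᵀP(A−BK) = [9.8587 5.0435; 5.0435 40.1174]
tr(P') = 49.9761

-0.2174 -2.9870 0.2609 0.7043


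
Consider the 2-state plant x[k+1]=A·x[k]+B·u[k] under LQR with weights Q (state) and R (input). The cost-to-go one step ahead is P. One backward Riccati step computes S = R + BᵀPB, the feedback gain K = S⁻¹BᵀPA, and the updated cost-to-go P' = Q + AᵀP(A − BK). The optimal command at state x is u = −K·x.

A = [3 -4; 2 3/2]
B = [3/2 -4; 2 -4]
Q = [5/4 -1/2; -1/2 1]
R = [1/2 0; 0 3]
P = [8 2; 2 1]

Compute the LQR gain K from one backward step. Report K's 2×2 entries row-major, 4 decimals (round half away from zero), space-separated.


0.6353 0.0291 -0.4295 0.6846

BᵀP = [16.0000 5.0000; -40.0000 -12.0000]
S = R + BᵀPB = [1/2 0; 0 3] + [34.0000 -84.0000; -84.0000 208.0000] = [34.5000 -84.0000; -84.0000 211.0000]
BᵀPA = [58.0000 -56.5000; -144.0000 142.0000]
K = S⁻¹·BᵀPA = [0.6353 0.0291; -0.4295 0.6846]
A−BK = [0.3289 -1.3054; -0.9888 4.1801]
AᵀP(A−BK) = [1.2975 -3.1096; -3.1096 10.6851]
P' = Q + AᵀP(A−BK) = [2.5475 -3.6096; -3.6096 11.6851]
tr(P') = 14.2327


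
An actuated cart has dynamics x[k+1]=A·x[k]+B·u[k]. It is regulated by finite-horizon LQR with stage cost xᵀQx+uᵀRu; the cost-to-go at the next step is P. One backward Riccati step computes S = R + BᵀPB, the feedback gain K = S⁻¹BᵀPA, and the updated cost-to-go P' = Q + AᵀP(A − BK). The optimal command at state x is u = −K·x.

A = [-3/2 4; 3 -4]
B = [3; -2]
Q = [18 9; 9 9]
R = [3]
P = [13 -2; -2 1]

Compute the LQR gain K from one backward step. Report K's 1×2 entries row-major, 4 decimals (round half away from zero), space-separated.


-0.5980 1.3784

BᵀP = [43.0000 -8.0000]
S = R + BᵀPB = [3] + [145.0000] = [148.0000]
BᵀPA = [-88.5000 204.0000]
K = S⁻¹·BᵀPA = [-0.5980 1.3784]
A−BK = [0.2939 -0.1351; 1.8041 -1.2432]
AᵀP(A−BK) = [3.3294 -4.0135; -4.0135 6.8108]
P' = Q + AᵀP(A−BK) = [21.3294 4.9865; 4.9865 15.8108]
tr(P') = 37.1402


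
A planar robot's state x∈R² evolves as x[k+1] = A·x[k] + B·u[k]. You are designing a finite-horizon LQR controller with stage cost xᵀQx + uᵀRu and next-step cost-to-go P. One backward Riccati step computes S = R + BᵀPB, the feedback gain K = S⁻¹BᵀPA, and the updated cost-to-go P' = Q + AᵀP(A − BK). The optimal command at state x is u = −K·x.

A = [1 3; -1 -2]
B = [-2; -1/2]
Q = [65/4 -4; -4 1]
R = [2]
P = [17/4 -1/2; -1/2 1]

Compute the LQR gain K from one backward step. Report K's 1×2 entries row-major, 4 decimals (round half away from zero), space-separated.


BᵀP = [-8.2500 0.5000]
S = R + BᵀPB = [2] + [16.2500] = [18.2500]
BᵀPA = [-8.7500 -25.7500]
K = S⁻¹·BᵀPA = [-0.4795 -1.4110]
A−BK = [0.0411 0.1781; -1.2397 -2.7055]
AᵀP(A−BK) = [2.0548 4.9041; 4.9041 11.9178]
P' = Q + AᵀP(A−BK) = [18.3048 0.9041; 0.9041 12.9178]
tr(P') = 31.2226

-0.4795 -1.4110


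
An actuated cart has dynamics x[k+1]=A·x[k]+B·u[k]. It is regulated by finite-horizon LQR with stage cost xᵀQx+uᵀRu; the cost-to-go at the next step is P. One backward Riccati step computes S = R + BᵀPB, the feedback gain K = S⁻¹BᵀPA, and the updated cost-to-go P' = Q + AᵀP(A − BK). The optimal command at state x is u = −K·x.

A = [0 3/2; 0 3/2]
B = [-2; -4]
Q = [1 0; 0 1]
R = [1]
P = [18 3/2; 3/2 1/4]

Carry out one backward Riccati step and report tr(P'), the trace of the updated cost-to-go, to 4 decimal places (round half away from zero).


BᵀP = [-42.0000 -4.0000]
S = R + BᵀPB = [1] + [100.0000] = [101.0000]
BᵀPA = [0.0000 -69.0000]
K = S⁻¹·BᵀPA = [0.0000 -0.6832]
A−BK = [0.0000 0.1337; 0.0000 -1.2327]
AᵀP(A−BK) = [0.0000 0.0000; 0.0000 0.6739]
P' = Q + AᵀP(A−BK) = [1.0000 0.0000; 0.0000 1.6739]
tr(P') = 2.6739

2.6739


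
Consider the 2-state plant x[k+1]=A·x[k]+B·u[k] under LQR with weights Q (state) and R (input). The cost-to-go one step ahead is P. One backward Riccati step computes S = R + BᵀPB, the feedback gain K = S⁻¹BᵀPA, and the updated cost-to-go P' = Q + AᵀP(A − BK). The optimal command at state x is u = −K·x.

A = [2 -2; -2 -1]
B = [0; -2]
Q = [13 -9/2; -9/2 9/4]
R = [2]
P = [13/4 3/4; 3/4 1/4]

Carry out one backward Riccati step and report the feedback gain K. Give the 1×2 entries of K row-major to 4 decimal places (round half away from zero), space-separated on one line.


BᵀP = [-1.5000 -0.5000]
S = R + BᵀPB = [2] + [1.0000] = [3.0000]
BᵀPA = [-2.0000 3.5000]
K = S⁻¹·BᵀPA = [-0.6667 1.1667]
A−BK = [2.0000 -2.0000; -3.3333 1.3333]
AᵀP(A−BK) = [6.6667 -8.6667; -8.6667 12.1667]
P' = Q + AᵀP(A−BK) = [19.6667 -13.1667; -13.1667 14.4167]
tr(P') = 34.0833

-0.6667 1.1667


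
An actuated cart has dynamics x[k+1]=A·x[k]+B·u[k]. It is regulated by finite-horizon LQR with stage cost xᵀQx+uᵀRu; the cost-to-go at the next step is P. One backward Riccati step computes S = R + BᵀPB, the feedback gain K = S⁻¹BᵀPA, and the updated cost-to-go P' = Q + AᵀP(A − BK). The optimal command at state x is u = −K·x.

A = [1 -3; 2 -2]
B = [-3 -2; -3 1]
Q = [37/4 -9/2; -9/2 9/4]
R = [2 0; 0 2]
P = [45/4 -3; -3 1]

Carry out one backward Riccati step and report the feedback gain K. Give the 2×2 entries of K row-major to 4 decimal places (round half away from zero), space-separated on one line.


-0.3056 0.6420 0.0910 0.4479

BᵀP = [-24.7500 6.0000; -25.5000 7.0000]
S = R + BᵀPB = [2 0; 0 2] + [56.2500 55.5000; 55.5000 58.0000] = [58.2500 55.5000; 55.5000 60.0000]
BᵀPA = [-12.7500 62.2500; -11.5000 62.5000]
K = S⁻¹·BᵀPA = [-0.3056 0.6420; 0.0910 0.4479]
A−BK = [0.2652 -0.1784; 0.9922 -0.5220]
AᵀP(A−BK) = [0.4002 -0.4147; -0.4147 1.2972]
P' = Q + AᵀP(A−BK) = [9.6502 -4.9147; -4.9147 3.5472]
tr(P') = 13.1974


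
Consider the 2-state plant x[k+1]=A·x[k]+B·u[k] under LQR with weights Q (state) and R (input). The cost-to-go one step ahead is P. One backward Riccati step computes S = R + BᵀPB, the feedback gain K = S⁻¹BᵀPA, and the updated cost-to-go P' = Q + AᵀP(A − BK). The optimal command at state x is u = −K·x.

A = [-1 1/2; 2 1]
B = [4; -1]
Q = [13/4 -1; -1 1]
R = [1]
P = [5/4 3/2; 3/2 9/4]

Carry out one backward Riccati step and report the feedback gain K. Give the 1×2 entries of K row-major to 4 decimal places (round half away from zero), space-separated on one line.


0.3556 0.4889

BᵀP = [3.5000 3.7500]
S = R + BᵀPB = [1] + [10.2500] = [11.2500]
BᵀPA = [4.0000 5.5000]
K = S⁻¹·BᵀPA = [0.3556 0.4889]
A−BK = [-2.4222 -1.4556; 2.3556 1.4889]
AᵀP(A−BK) = [2.8278 1.9194; 1.9194 1.3736]
P' = Q + AᵀP(A−BK) = [6.0778 0.9194; 0.9194 2.3736]
tr(P') = 8.4514


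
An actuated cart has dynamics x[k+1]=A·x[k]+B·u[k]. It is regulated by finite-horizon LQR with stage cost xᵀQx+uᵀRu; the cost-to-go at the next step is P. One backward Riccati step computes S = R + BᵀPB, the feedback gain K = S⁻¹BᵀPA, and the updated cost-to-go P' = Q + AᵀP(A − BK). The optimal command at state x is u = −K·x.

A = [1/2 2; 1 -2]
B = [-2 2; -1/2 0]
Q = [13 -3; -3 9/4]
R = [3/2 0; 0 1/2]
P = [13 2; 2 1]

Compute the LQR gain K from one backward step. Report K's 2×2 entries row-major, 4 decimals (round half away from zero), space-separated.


-0.2330 0.1165 0.0841 0.9579

BᵀP = [-27.0000 -4.5000; 26.0000 4.0000]
S = R + BᵀPB = [3/2 0; 0 1/2] + [56.2500 -54.0000; -54.0000 52.0000] = [57.7500 -54.0000; -54.0000 52.5000]
BᵀPA = [-18.0000 -45.0000; 17.0000 44.0000]
K = S⁻¹·BᵀPA = [-0.2330 0.1165; 0.0841 0.9579]
A−BK = [-0.1343 0.3172; 0.8835 -1.9417]
AᵀP(A−BK) = [0.6254 -1.1877; -1.1877 3.0939]
P' = Q + AᵀP(A−BK) = [13.6254 -4.1877; -4.1877 5.3439]
tr(P') = 18.9693


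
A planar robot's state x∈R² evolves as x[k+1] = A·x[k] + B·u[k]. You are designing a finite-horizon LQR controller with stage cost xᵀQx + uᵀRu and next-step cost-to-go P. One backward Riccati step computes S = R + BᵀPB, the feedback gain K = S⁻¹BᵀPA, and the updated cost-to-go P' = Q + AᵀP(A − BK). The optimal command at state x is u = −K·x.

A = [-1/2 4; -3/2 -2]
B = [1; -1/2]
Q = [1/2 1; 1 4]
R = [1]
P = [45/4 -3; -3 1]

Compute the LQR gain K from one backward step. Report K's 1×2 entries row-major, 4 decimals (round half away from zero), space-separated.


BᵀP = [12.7500 -3.5000]
S = R + BᵀPB = [1] + [14.5000] = [15.5000]
BᵀPA = [-1.1250 58.0000]
K = S⁻¹·BᵀPA = [-0.0726 3.7419]
A−BK = [-0.4274 0.2581; -1.5363 -0.1290]
AᵀP(A−BK) = [0.4808 -0.2903; -0.2903 14.9677]
P' = Q + AᵀP(A−BK) = [0.9808 0.7097; 0.7097 18.9677]
tr(P') = 19.9486

-0.0726 3.7419


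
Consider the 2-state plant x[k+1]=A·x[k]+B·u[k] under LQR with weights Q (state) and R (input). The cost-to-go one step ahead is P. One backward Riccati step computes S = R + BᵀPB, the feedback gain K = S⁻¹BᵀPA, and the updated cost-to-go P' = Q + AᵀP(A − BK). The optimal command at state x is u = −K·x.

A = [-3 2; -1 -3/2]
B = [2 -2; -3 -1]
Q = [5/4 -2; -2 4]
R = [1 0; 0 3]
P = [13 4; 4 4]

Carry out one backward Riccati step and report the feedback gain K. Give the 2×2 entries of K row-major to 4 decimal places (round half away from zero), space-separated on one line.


-0.1609 0.6170 1.3085 -0.3625

BᵀP = [14.0000 -4.0000; -30.0000 -12.0000]
S = R + BᵀPB = [1 0; 0 3] + [40.0000 -24.0000; -24.0000 72.0000] = [41.0000 -24.0000; -24.0000 75.0000]
BᵀPA = [-38.0000 34.0000; 102.0000 -42.0000]
K = S⁻¹·BᵀPA = [-0.1609 0.6170; 1.3085 -0.3625]
A−BK = [-0.0612 0.0408; -0.1741 -0.0114]
AᵀP(A−BK) = [5.4178 -1.5726; -1.5726 0.7935]
P' = Q + AᵀP(A−BK) = [6.6678 -3.5726; -3.5726 4.7935]
tr(P') = 11.4613


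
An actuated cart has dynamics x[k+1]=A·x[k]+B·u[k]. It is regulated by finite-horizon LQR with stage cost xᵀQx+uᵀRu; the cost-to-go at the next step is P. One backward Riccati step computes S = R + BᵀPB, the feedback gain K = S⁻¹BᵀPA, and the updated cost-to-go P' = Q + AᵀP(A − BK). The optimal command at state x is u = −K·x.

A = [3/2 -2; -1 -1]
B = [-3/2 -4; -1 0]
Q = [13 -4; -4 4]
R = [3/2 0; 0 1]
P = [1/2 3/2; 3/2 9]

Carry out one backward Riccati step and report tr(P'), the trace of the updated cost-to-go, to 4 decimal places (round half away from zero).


19.5380

BᵀP = [-2.2500 -11.2500; -2.0000 -6.0000]
S = R + BᵀPB = [3/2 0; 0 1] + [14.6250 9.0000; 9.0000 8.0000] = [16.1250 9.0000; 9.0000 9.0000]
BᵀPA = [7.8750 15.7500; 3.0000 10.0000]
K = S⁻¹·BᵀPA = [0.6842 0.8070; -0.3509 0.3041]
A−BK = [1.1228 0.4269; -0.3158 -0.1930]
AᵀP(A−BK) = [1.2895 0.9825; 0.9825 1.2485]
P' = Q + AᵀP(A−BK) = [14.2895 -3.0175; -3.0175 5.2485]
tr(P') = 19.5380


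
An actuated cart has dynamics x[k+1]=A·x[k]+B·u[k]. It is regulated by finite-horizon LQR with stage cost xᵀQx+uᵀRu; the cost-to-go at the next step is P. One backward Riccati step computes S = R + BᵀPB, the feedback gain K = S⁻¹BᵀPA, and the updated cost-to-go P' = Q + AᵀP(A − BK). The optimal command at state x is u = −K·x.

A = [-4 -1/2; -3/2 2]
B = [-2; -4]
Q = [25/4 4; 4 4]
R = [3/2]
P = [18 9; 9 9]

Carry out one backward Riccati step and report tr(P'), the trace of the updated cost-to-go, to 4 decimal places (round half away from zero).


BᵀP = [-72.0000 -54.0000]
S = R + BᵀPB = [3/2] + [360.0000] = [361.5000]
BᵀPA = [369.0000 -72.0000]
K = S⁻¹·BᵀPA = [1.0207 -0.1992]
A−BK = [-1.9585 -0.8983; 2.5830 1.2033]
AᵀP(A−BK) = [39.5944 17.2438; 17.2438 8.1598]
P' = Q + AᵀP(A−BK) = [45.8444 21.2438; 21.2438 12.1598]
tr(P') = 58.0041

58.0041


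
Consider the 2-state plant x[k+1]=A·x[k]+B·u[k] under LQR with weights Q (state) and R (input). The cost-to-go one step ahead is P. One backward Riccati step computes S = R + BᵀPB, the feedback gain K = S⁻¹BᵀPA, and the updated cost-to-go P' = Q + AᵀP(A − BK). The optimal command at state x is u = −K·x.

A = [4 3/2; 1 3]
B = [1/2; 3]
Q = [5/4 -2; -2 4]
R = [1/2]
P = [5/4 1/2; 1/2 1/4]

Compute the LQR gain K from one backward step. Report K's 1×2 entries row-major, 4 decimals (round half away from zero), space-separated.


2.0822 1.3562

BᵀP = [2.1250 1.0000]
S = R + BᵀPB = [1/2] + [4.0625] = [4.5625]
BᵀPA = [9.5000 6.1875]
K = S⁻¹·BᵀPA = [2.0822 1.3562]
A−BK = [2.9589 0.8219; -5.2466 -1.0685]
AᵀP(A−BK) = [4.4692 2.1164; 2.1164 1.1712]
P' = Q + AᵀP(A−BK) = [5.7192 0.1164; 0.1164 5.1712]
tr(P') = 10.8904


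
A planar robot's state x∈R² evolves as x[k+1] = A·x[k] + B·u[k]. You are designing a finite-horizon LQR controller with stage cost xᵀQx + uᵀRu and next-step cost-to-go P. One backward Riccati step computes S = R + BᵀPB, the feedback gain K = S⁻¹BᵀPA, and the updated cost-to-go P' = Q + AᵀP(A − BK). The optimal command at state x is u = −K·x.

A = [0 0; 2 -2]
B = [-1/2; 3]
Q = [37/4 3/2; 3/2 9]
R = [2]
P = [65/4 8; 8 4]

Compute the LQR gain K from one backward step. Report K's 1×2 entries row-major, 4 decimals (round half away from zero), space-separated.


0.8858 -0.8858

BᵀP = [15.8750 8.0000]
S = R + BᵀPB = [2] + [16.0625] = [18.0625]
BᵀPA = [16.0000 -16.0000]
K = S⁻¹·BᵀPA = [0.8858 -0.8858]
A−BK = [0.4429 -0.4429; -0.6574 0.6574]
AᵀP(A−BK) = [1.8270 -1.8270; -1.8270 1.8270]
P' = Q + AᵀP(A−BK) = [11.0770 -0.3270; -0.3270 10.8270]
tr(P') = 21.9040


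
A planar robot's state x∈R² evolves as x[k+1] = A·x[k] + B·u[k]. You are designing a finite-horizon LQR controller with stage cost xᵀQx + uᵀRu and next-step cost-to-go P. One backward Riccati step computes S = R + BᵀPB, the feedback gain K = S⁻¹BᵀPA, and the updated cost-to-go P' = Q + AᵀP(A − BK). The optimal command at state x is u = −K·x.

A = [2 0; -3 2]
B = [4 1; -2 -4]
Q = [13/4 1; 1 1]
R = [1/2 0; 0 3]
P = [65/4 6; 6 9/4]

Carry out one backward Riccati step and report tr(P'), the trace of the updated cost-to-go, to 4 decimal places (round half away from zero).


4.6569

BᵀP = [53.0000 19.5000; -7.7500 -3.0000]
S = R + BᵀPB = [1/2 0; 0 3] + [173.0000 -25.0000; -25.0000 4.2500] = [173.5000 -25.0000; -25.0000 7.2500]
BᵀPA = [47.5000 39.0000; -6.5000 -6.0000]
K = S⁻¹·BᵀPA = [0.2874 0.2098; 0.0944 -0.1043]
A−BK = [0.7561 -0.7347; -2.0476 2.0024]
AᵀP(A−BK) = [0.2132 -0.1413; -0.1413 0.1938]
P' = Q + AᵀP(A−BK) = [3.4632 0.8587; 0.8587 1.1938]
tr(P') = 4.6569
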